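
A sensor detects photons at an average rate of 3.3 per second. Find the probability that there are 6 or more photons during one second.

0.1171

With mean μ = 3.3 per second,
P(N ≥ 6) = 1 − P(N ≤ 5) = 1 − Σ_{j=0}^{5} e^(−μ) μ^j/j! ≈ 0.1171.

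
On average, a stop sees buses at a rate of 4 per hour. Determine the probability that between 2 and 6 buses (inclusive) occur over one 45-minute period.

Over the interval, μ = 4 × 0.75 = 3 (a 45-minute period = 0.75 hours).
P(2 ≤ N ≤ 6) = Σ_{j=2}^{6} e^(−3) · 3^j/j! ≈ 0.7673.

0.7673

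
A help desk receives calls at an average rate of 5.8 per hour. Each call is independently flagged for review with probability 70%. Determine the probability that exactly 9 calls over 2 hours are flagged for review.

0.1258

Thinning: the calls that are flagged for review themselves form a Poisson process with rate 0.7 × 5.8 = 4.06 per hour.
Over the interval, μ = 4.06 × 2 = 8.12 (2 hours).
P(N = 9) = e^(−8.12) · 8.12^9/9! ≈ 0.1258.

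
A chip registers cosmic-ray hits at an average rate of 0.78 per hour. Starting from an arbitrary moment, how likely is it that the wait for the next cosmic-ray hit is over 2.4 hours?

The wait for the next event is exponential with rate λ = 0.78 per hour.
P(T > 2.4) = e^(−λt) = e^(−0.78 × 2.4) = e^(−1.872) ≈ 0.1538.

0.1538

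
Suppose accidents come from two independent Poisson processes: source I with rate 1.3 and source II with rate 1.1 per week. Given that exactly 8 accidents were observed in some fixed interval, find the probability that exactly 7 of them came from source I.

Given the total, each event is independently from source I with probability p = λ_I/(λ_I+λ_II) = 1.3/2.4 ≈ 0.5417.
So K ~ Binomial(8, 1.3/2.4): P(K = 7) = C(8,7) · (1.3/2.4)^7 · (1.1/2.4)^1 ≈ 0.0502.

0.0502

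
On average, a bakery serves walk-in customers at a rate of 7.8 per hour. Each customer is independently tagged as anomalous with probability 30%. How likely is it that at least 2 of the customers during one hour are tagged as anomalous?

0.6783

Thinning: the customers that are tagged as anomalous themselves form a Poisson process with rate 0.3 × 7.8 = 2.34 per hour.
So μ = 2.34.
P(N ≥ 2) = 1 − P(N ≤ 1) ≈ 0.6783.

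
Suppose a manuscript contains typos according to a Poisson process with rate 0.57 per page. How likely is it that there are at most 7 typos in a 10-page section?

Over the interval, μ = 0.57 × 10 = 5.7 (a 10-page section = 10 pages).
P(N ≤ 7) = Σ_{j=0}^{7} e^(−μ) μ^j/j! ≈ 0.7841.

0.7841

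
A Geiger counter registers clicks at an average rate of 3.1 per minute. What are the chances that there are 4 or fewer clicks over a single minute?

With mean μ = 3.1 per minute,
P(N ≤ 4) = Σ_{j=0}^{4} e^(−μ) μ^j/j! ≈ 0.7982.

0.7982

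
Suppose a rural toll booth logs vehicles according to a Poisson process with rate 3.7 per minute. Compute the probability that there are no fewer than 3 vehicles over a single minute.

0.7146

With mean μ = 3.7 per minute,
P(N ≥ 3) = 1 − P(N ≤ 2) = 1 − Σ_{j=0}^{2} e^(−μ) μ^j/j! ≈ 0.7146.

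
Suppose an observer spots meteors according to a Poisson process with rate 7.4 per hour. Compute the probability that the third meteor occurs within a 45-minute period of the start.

0.9147

Over the interval, μ = 7.4 × 0.75 = 5.55 (a 45-minute period = 0.75 hours).
The third arrival falls in the interval iff at least 3 events occur there: P(S_3 ≤ t) = P(N ≥ 3) = 1 − P(N ≤ 2) ≈ 0.9147.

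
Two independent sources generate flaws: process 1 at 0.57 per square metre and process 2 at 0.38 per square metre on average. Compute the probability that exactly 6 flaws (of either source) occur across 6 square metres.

0.1594

Independent Poisson processes superpose: combined rate λ = 0.57 + 0.38 = 0.95 per square metre.
Over the interval, μ = 0.95 × 6 = 5.7 (6 square metres).
P(N = 6) = e^(−5.7) · 5.7^6/6! ≈ 0.1594.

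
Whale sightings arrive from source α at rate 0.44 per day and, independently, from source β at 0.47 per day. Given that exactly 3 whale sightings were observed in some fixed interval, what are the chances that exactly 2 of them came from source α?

Given the total, each event is independently from source α with probability p = λ_α/(λ_α+λ_β) = 0.44/0.91 ≈ 0.4835.
So K ~ Binomial(3, 0.44/0.91): P(K = 2) = C(3,2) · (0.44/0.91)^2 · (0.47/0.91)^1 ≈ 0.3622.

0.3622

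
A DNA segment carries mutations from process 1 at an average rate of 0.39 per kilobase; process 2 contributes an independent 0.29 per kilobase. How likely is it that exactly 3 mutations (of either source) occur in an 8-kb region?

0.1164

Independent Poisson processes superpose: combined rate λ = 0.39 + 0.29 = 0.68 per kilobase.
Over the interval, μ = 0.68 × 8 = 5.44 (an 8-kb region = 8 kilobases).
P(N = 3) = e^(−5.44) · 5.44^3/3! ≈ 0.1164.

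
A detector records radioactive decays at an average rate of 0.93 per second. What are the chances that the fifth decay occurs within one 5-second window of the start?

Over the interval, μ = 0.93 × 5 = 4.65 (a 5-second window = 5 seconds).
The fifth arrival falls in the interval iff at least 5 events occur there: P(S_5 ≤ t) = P(N ≥ 5) = 1 − P(N ≤ 4) ≈ 0.4961.

0.4961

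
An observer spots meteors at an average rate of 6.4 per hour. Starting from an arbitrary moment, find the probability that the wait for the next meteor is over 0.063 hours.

0.6682

The wait for the next event is exponential with rate λ = 6.4 per hour.
P(T > 0.063) = e^(−λt) = e^(−6.4 × 0.063) = e^(−0.4032) ≈ 0.6682.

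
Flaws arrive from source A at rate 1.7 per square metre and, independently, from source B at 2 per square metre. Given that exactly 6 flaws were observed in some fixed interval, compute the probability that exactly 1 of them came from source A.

Given the total, each event is independently from source A with probability p = λ_A/(λ_A+λ_B) = 1.7/3.7 ≈ 0.4595.
So K ~ Binomial(6, 1.7/3.7): P(K = 1) = C(6,1) · (1.7/3.7)^1 · (2/3.7)^5 ≈ 0.1272.

0.1272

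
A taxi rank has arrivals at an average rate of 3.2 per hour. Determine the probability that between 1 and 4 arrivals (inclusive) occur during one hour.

With mean μ = 3.2 per hour,
P(1 ≤ N ≤ 4) = Σ_{j=1}^{4} e^(−3.2) · 3.2^j/j! ≈ 0.7399.

0.7399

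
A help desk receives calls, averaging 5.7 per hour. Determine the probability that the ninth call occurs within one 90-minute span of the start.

Over the interval, μ = 5.7 × 1.5 = 8.55 (a 90-minute span = 1.5 hours).
The ninth arrival falls in the interval iff at least 9 events occur there: P(S_9 ≤ t) = P(N ≥ 9) = 1 − P(N ≤ 8) ≈ 0.4838.

0.4838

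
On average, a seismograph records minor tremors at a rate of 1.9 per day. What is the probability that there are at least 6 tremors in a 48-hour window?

Over the interval, μ = 1.9 × 2 = 3.8 (a 48-hour window = 2 days).
P(N ≥ 6) = 1 − P(N ≤ 5) = 1 − Σ_{j=0}^{5} e^(−μ) μ^j/j! ≈ 0.1844.

0.1844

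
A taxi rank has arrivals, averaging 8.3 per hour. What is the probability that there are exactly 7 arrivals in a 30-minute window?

0.0663

Over the interval, μ = 8.3 × 0.5 = 4.15 (a 30-minute window = 0.5 hours).
P(N = 7) = e^(−μ) μ^7/7! = e^(−4.15) · 4.15^7/5040 ≈ 0.0663.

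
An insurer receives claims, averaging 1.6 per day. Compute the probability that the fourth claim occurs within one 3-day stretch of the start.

0.7058

Over the interval, μ = 1.6 × 3 = 4.8 (a 3-day stretch = 3 days).
The fourth arrival falls in the interval iff at least 4 events occur there: P(S_4 ≤ t) = P(N ≥ 4) = 1 − P(N ≤ 3) ≈ 0.7058.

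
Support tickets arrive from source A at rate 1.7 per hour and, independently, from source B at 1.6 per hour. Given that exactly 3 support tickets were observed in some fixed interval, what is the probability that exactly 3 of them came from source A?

0.1367

Given the total, each event is independently from source A with probability p = λ_A/(λ_A+λ_B) = 1.7/3.3 ≈ 0.5152.
So K ~ Binomial(3, 1.7/3.3): P(K = 3) = C(3,3) · (1.7/3.3)^3 · (1.6/3.3)^0 ≈ 0.1367.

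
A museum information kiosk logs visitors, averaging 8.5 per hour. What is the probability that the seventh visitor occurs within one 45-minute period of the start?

0.4537

Over the interval, μ = 8.5 × 0.75 = 6.375 (a 45-minute period = 0.75 hours).
The seventh arrival falls in the interval iff at least 7 events occur there: P(S_7 ≤ t) = P(N ≥ 7) = 1 − P(N ≤ 6) ≈ 0.4537.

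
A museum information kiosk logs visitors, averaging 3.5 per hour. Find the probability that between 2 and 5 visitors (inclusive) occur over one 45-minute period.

Over the interval, μ = 3.5 × 0.75 = 2.625 (a 45-minute period = 0.75 hours).
P(2 ≤ N ≤ 5) = Σ_{j=2}^{5} e^(−2.625) · 2.625^j/j! ≈ 0.6865.

0.6865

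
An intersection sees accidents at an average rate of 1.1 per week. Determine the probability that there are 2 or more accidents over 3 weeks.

0.8414

Over the interval, μ = 1.1 × 3 = 3.3 (3 weeks).
P(N ≥ 2) = 1 − P(N ≤ 1) = 1 − Σ_{j=0}^{1} e^(−μ) μ^j/j! ≈ 0.8414.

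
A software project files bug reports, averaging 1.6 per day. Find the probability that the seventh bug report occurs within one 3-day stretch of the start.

Over the interval, μ = 1.6 × 3 = 4.8 (a 3-day stretch = 3 days).
The seventh arrival falls in the interval iff at least 7 events occur there: P(S_7 ≤ t) = P(N ≥ 7) = 1 − P(N ≤ 6) ≈ 0.2092.

0.2092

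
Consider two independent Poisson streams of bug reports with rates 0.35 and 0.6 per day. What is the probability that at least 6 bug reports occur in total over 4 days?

Independent Poisson processes superpose: combined rate λ = 0.35 + 0.6 = 0.95 per day.
Over the interval, μ = 0.95 × 4 = 3.8 (4 days).
P(N ≥ 6) = 1 − P(N ≤ 5) ≈ 0.1844.

0.1844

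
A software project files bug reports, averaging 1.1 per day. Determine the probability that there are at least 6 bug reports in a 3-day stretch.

Over the interval, μ = 1.1 × 3 = 3.3 (a 3-day stretch = 3 days).
P(N ≥ 6) = 1 − P(N ≤ 5) = 1 − Σ_{j=0}^{5} e^(−μ) μ^j/j! ≈ 0.1171.

0.1171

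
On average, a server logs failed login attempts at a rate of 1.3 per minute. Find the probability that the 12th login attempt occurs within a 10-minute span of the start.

Over the interval, μ = 1.3 × 10 = 13 (a 10-minute span = 10 minutes).
The 12th arrival falls in the interval iff at least 12 events occur there: P(S_12 ≤ t) = P(N ≥ 12) = 1 − P(N ≤ 11) ≈ 0.6468.

0.6468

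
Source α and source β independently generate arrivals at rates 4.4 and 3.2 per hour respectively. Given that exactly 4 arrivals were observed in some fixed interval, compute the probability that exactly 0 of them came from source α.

Given the total, each event is independently from source α with probability p = λ_α/(λ_α+λ_β) = 4.4/7.6 ≈ 0.5789.
So K ~ Binomial(4, 4.4/7.6): P(K = 0) = C(4,0) · (4.4/7.6)^0 · (3.2/7.6)^4 ≈ 0.0314.

0.0314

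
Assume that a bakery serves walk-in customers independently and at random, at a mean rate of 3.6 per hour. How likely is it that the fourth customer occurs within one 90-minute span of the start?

Over the interval, μ = 3.6 × 1.5 = 5.4 (a 90-minute span = 1.5 hours).
The fourth arrival falls in the interval iff at least 4 events occur there: P(S_4 ≤ t) = P(N ≥ 4) = 1 − P(N ≤ 3) ≈ 0.7867.

0.7867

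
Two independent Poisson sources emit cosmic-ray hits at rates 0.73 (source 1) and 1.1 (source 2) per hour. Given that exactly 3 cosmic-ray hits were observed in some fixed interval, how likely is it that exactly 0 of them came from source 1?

0.2172

Given the total, each event is independently from source 1 with probability p = λ_1/(λ_1+λ_2) = 0.73/1.83 ≈ 0.3989.
So K ~ Binomial(3, 0.73/1.83): P(K = 0) = C(3,0) · (0.73/1.83)^0 · (1.1/1.83)^3 ≈ 0.2172.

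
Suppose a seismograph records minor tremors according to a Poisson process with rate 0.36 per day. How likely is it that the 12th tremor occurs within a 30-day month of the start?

Over the interval, μ = 0.36 × 30 = 10.8 (a 30-day month = 30 days).
The 12th arrival falls in the interval iff at least 12 events occur there: P(S_12 ≤ t) = P(N ≥ 12) = 1 − P(N ≤ 11) ≈ 0.3969.

0.3969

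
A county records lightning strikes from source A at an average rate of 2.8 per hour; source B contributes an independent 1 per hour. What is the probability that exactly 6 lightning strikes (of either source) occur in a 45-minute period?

0.0431

Independent Poisson processes superpose: combined rate λ = 2.8 + 1 = 3.8 per hour.
Over the interval, μ = 3.8 × 0.75 = 2.85 (a 45-minute period = 0.75 hours).
P(N = 6) = e^(−2.85) · 2.85^6/6! ≈ 0.0431.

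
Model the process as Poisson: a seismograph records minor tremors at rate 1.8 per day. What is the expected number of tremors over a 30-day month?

54

E[N] = λt = 1.8 × 30 = 54 (a 30-day month = 30 days).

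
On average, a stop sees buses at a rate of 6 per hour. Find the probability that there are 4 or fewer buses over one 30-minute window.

Over the interval, μ = 6 × 0.5 = 3 (a 30-minute window = 0.5 hours).
P(N ≤ 4) = Σ_{j=0}^{4} e^(−μ) μ^j/j! ≈ 0.8153.

0.8153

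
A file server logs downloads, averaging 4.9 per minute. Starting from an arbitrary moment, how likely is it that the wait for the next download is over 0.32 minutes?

0.2085

The wait for the next event is exponential with rate λ = 4.9 per minute.
P(T > 0.32) = e^(−λt) = e^(−4.9 × 0.32) = e^(−1.568) ≈ 0.2085.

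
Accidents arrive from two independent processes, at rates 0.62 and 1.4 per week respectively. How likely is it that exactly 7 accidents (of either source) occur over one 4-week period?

Independent Poisson processes superpose: combined rate λ = 0.62 + 1.4 = 2.02 per week.
Over the interval, μ = 2.02 × 4 = 8.08 (a 4-week period = 4 weeks).
P(N = 7) = e^(−8.08) · 8.08^7/7! ≈ 0.1381.

0.1381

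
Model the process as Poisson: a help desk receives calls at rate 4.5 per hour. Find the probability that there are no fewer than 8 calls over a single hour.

With mean μ = 4.5 per hour,
P(N ≥ 8) = 1 − P(N ≤ 7) = 1 − Σ_{j=0}^{7} e^(−μ) μ^j/j! ≈ 0.0866.

0.0866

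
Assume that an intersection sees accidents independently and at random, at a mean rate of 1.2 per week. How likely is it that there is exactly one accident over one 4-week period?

Over the interval, μ = 1.2 × 4 = 4.8 (a 4-week period = 4 weeks).
P(N = 1) = e^(−μ) μ^1/1! = e^(−4.8) · 4.8^1/1 ≈ 0.0395.

0.0395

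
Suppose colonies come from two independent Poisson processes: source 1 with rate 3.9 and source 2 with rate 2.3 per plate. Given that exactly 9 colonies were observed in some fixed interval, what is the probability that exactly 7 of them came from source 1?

Given the total, each event is independently from source 1 with probability p = λ_1/(λ_1+λ_2) = 3.9/6.2 ≈ 0.6290.
So K ~ Binomial(9, 3.9/6.2): P(K = 7) = C(9,7) · (3.9/6.2)^7 · (2.3/6.2)^2 ≈ 0.1931.

0.1931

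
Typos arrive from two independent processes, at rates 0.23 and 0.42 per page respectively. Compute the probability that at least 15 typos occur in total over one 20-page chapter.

Independent Poisson processes superpose: combined rate λ = 0.23 + 0.42 = 0.65 per page.
Over the interval, μ = 0.65 × 20 = 13 (a 20-page chapter = 20 pages).
P(N ≥ 15) = 1 − P(N ≤ 14) ≈ 0.3249.

0.3249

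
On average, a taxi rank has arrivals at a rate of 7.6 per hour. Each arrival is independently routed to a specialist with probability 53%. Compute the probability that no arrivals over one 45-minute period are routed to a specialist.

0.0488

Thinning: the arrivals that are routed to a specialist themselves form a Poisson process with rate 0.53 × 7.6 = 4.028 per hour.
Over the interval, μ = 4.028 × 0.75 = 3.021 (a 45-minute period = 0.75 hours).
P(N = 0) = e^(−3.021) · 3.021^0/0! ≈ 0.0488.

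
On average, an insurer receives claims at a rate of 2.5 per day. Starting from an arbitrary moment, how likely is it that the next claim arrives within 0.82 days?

Inter-arrival times are exponential with rate λ = 2.5 per day.
P(T ≤ 0.82) = 1 − e^(−λt) = 1 − e^(−2.5 × 0.82) = 1 − e^(−2.05) ≈ 0.8713.

0.8713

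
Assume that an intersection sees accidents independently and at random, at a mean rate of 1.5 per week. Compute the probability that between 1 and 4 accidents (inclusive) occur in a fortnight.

0.7655

Over the interval, μ = 1.5 × 2 = 3 (a fortnight = 2 weeks).
P(1 ≤ N ≤ 4) = Σ_{j=1}^{4} e^(−3) · 3^j/j! ≈ 0.7655.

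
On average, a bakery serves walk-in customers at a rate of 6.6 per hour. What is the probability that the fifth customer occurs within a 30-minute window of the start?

Over the interval, μ = 6.6 × 0.5 = 3.3 (a 30-minute window = 0.5 hours).
The fifth arrival falls in the interval iff at least 5 events occur there: P(S_5 ≤ t) = P(N ≥ 5) = 1 − P(N ≤ 4) ≈ 0.2374.

0.2374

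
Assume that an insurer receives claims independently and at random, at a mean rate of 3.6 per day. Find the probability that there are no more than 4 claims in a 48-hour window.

Over the interval, μ = 3.6 × 2 = 7.2 (a 48-hour window = 2 days).
P(N ≤ 4) = Σ_{j=0}^{4} e^(−μ) μ^j/j! ≈ 0.1555.

0.1555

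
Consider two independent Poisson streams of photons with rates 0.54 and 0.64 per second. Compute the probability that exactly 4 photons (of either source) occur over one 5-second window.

0.1383

Independent Poisson processes superpose: combined rate λ = 0.54 + 0.64 = 1.18 per second.
Over the interval, μ = 1.18 × 5 = 5.9 (a 5-second window = 5 seconds).
P(N = 4) = e^(−5.9) · 5.9^4/4! ≈ 0.1383.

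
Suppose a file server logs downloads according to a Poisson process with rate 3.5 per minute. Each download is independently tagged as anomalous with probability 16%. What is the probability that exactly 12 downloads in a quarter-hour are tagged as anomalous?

Thinning: the downloads that are tagged as anomalous themselves form a Poisson process with rate 0.16 × 3.5 = 0.56 per minute.
Over the interval, μ = 0.56 × 15 = 8.4 (a quarter-hour = 15 minutes).
P(N = 12) = e^(−8.4) · 8.4^12/12! ≈ 0.0579.

0.0579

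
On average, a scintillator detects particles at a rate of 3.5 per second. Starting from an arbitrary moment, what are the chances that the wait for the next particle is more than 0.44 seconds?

The wait for the next event is exponential with rate λ = 3.5 per second.
P(T > 0.44) = e^(−λt) = e^(−3.5 × 0.44) = e^(−1.54) ≈ 0.2144.

0.2144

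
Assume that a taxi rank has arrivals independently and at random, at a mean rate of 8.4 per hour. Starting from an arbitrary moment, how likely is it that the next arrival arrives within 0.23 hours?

0.8551

Inter-arrival times are exponential with rate λ = 8.4 per hour.
P(T ≤ 0.23) = 1 − e^(−λt) = 1 − e^(−8.4 × 0.23) = 1 − e^(−1.932) ≈ 0.8551.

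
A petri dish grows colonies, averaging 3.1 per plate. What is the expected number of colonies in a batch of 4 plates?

12.4

E[N] = λt = 3.1 × 4 = 12.4 (a batch of 4 plates = 4 plates).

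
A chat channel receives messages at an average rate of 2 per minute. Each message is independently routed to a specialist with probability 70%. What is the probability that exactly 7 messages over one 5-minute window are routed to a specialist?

Thinning: the messages that are routed to a specialist themselves form a Poisson process with rate 0.7 × 2 = 1.4 per minute.
Over the interval, μ = 1.4 × 5 = 7 (a 5-minute window = 5 minutes).
P(N = 7) = e^(−7) · 7^7/7! ≈ 0.1490.

0.1490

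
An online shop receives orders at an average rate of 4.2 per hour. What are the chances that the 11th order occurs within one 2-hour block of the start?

0.2257

Over the interval, μ = 4.2 × 2 = 8.4 (a 2-hour block = 2 hours).
The 11th arrival falls in the interval iff at least 11 events occur there: P(S_11 ≤ t) = P(N ≥ 11) = 1 − P(N ≤ 10) ≈ 0.2257.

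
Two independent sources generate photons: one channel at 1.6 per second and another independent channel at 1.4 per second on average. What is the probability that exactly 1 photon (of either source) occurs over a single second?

Independent Poisson processes superpose: combined rate λ = 1.6 + 1.4 = 3 per second.
So μ = 3.
P(N = 1) = e^(−3) · 3^1/1! ≈ 0.1494.

0.1494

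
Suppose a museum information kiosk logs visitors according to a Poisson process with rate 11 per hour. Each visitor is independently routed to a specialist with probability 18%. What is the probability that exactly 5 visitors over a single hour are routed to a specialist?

Thinning: the visitors that are routed to a specialist themselves form a Poisson process with rate 0.18 × 11 = 1.98 per hour.
So μ = 1.98.
P(N = 5) = e^(−1.98) · 1.98^5/5! ≈ 0.0350.

0.0350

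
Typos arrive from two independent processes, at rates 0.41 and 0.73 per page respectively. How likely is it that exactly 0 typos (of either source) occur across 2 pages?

Independent Poisson processes superpose: combined rate λ = 0.41 + 0.73 = 1.14 per page.
Over the interval, μ = 1.14 × 2 = 2.28 (2 pages).
P(N = 0) = e^(−2.28) · 2.28^0/0! ≈ 0.1023.

0.1023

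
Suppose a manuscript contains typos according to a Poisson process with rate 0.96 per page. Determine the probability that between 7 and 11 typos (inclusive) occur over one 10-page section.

0.5838

Over the interval, μ = 0.96 × 10 = 9.6 (a 10-page section = 10 pages).
P(7 ≤ N ≤ 11) = Σ_{j=7}^{11} e^(−9.6) · 9.6^j/j! ≈ 0.5838.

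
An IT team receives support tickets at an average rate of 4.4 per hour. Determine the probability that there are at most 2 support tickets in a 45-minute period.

0.3594

Over the interval, μ = 4.4 × 0.75 = 3.3 (a 45-minute period = 0.75 hours).
P(N ≤ 2) = Σ_{j=0}^{2} e^(−μ) μ^j/j! ≈ 0.3594.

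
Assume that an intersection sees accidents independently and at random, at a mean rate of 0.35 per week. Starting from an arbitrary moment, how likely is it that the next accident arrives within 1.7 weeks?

Inter-arrival times are exponential with rate λ = 0.35 per week.
P(T ≤ 1.7) = 1 − e^(−λt) = 1 − e^(−0.35 × 1.7) = 1 − e^(−0.595) ≈ 0.4484.

0.4484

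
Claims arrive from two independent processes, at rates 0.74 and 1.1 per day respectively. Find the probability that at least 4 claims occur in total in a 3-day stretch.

0.8006

Independent Poisson processes superpose: combined rate λ = 0.74 + 1.1 = 1.84 per day.
Over the interval, μ = 1.84 × 3 = 5.52 (a 3-day stretch = 3 days).
P(N ≥ 4) = 1 − P(N ≤ 3) ≈ 0.8006.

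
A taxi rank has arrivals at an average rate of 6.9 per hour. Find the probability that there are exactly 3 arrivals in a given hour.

With mean μ = 6.9 per hour,
P(N = 3) = e^(−μ) μ^3/3! = e^(−6.9) · 6.9^3/6 ≈ 0.0552.

0.0552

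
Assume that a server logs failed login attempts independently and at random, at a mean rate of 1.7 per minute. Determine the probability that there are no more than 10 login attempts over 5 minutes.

0.7634

Over the interval, μ = 1.7 × 5 = 8.5 (5 minutes).
P(N ≤ 10) = Σ_{j=0}^{10} e^(−μ) μ^j/j! ≈ 0.7634.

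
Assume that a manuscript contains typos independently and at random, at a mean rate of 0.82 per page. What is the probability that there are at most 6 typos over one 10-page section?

Over the interval, μ = 0.82 × 10 = 8.2 (a 10-page section = 10 pages).
P(N ≤ 6) = Σ_{j=0}^{6} e^(−μ) μ^j/j! ≈ 0.2896.

0.2896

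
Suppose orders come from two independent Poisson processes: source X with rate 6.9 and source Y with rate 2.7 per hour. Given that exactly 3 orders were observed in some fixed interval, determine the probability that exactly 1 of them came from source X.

0.1706

Given the total, each event is independently from source X with probability p = λ_X/(λ_X+λ_Y) = 6.9/9.6 ≈ 0.7187.
So K ~ Binomial(3, 6.9/9.6): P(K = 1) = C(3,1) · (6.9/9.6)^1 · (2.7/9.6)^2 ≈ 0.1706.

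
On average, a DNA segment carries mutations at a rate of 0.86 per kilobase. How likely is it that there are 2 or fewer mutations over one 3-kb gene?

0.5235

Over the interval, μ = 0.86 × 3 = 2.58 (a 3-kb gene = 3 kilobases).
P(N ≤ 2) = Σ_{j=0}^{2} e^(−μ) μ^j/j! ≈ 0.5235.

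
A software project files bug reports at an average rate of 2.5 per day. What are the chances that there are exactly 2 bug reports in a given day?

0.2565

With mean μ = 2.5 per day,
P(N = 2) = e^(−μ) μ^2/2! = e^(−2.5) · 2.5^2/2 ≈ 0.2565.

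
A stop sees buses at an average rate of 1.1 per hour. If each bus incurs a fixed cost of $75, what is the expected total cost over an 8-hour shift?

E[N] = 1.1 × 8 = 8.8 (an 8-hour shift = 8 hours); E[cost] = 8.8 × $75 = $660.

$660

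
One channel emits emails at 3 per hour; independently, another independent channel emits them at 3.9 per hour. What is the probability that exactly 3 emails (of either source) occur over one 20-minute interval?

Independent Poisson processes superpose: combined rate λ = 3 + 3.9 = 6.9 per hour.
Over the interval, μ = 6.9 × 1/3 = 2.3 (a 20-minute interval = 1/3 hours).
P(N = 3) = e^(−2.3) · 2.3^3/3! ≈ 0.2033.

0.2033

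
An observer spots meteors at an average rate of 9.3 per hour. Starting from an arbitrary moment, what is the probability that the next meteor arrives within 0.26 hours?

Inter-arrival times are exponential with rate λ = 9.3 per hour.
P(T ≤ 0.26) = 1 − e^(−λt) = 1 − e^(−9.3 × 0.26) = 1 − e^(−2.418) ≈ 0.9109.

0.9109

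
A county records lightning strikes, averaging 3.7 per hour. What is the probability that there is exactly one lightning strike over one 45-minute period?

Over the interval, μ = 3.7 × 0.75 = 2.775 (a 45-minute period = 0.75 hours).
P(N = 1) = e^(−μ) μ^1/1! = e^(−2.775) · 2.775^1/1 ≈ 0.1730.

0.1730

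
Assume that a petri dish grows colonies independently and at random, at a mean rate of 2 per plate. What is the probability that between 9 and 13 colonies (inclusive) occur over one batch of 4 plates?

Over the interval, μ = 2 × 4 = 8 (a batch of 4 plates = 4 plates).
P(9 ≤ N ≤ 13) = Σ_{j=9}^{13} e^(−8) · 8^j/j! ≈ 0.3733.

0.3733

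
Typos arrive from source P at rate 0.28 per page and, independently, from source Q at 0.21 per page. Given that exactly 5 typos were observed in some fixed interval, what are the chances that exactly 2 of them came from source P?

Given the total, each event is independently from source P with probability p = λ_P/(λ_P+λ_Q) = 0.28/0.49 ≈ 0.5714.
So K ~ Binomial(5, 0.28/0.49): P(K = 2) = C(5,2) · (0.28/0.49)^2 · (0.21/0.49)^3 ≈ 0.2570.

0.2570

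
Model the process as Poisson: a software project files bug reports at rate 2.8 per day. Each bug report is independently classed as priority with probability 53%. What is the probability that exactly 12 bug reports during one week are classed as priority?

Thinning: the bug reports that are classed as priority themselves form a Poisson process with rate 0.53 × 2.8 = 1.484 per day.
Over the interval, μ = 1.484 × 7 = 10.388 (a week = 7 days).
P(N = 12) = e^(−10.388) · 10.388^12/12! ≈ 0.1015.

0.1015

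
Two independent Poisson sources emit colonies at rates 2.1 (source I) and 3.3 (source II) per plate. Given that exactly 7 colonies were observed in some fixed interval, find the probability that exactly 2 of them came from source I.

0.2707

Given the total, each event is independently from source I with probability p = λ_I/(λ_I+λ_II) = 2.1/5.4 ≈ 0.3889.
So K ~ Binomial(7, 2.1/5.4): P(K = 2) = C(7,2) · (2.1/5.4)^2 · (3.3/5.4)^5 ≈ 0.2707.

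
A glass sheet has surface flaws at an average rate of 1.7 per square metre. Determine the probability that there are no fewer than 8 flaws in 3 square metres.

Over the interval, μ = 1.7 × 3 = 5.1 (3 square metres).
P(N ≥ 8) = 1 − P(N ≤ 7) = 1 − Σ_{j=0}^{7} e^(−μ) μ^j/j! ≈ 0.1440.

0.1440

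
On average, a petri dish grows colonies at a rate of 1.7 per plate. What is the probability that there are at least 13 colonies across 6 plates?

Over the interval, μ = 1.7 × 6 = 10.2 (6 plates).
P(N ≥ 13) = 1 − P(N ≤ 12) = 1 − Σ_{j=0}^{12} e^(−μ) μ^j/j! ≈ 0.2278.

0.2278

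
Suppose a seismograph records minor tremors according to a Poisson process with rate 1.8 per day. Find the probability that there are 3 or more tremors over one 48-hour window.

Over the interval, μ = 1.8 × 2 = 3.6 (a 48-hour window = 2 days).
P(N ≥ 3) = 1 − P(N ≤ 2) = 1 − Σ_{j=0}^{2} e^(−μ) μ^j/j! ≈ 0.6973.

0.6973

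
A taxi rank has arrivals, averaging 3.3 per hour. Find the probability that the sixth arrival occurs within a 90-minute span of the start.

Over the interval, μ = 3.3 × 1.5 = 4.95 (a 90-minute span = 1.5 hours).
The sixth arrival falls in the interval iff at least 6 events occur there: P(S_6 ≤ t) = P(N ≥ 6) = 1 − P(N ≤ 5) ≈ 0.3753.

0.3753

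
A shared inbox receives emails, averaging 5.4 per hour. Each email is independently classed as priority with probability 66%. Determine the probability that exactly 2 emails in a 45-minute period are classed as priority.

Thinning: the emails that are classed as priority themselves form a Poisson process with rate 0.66 × 5.4 = 3.564 per hour.
Over the interval, μ = 3.564 × 0.75 = 2.673 (a 45-minute period = 0.75 hours).
P(N = 2) = e^(−2.673) · 2.673^2/2! ≈ 0.2467.

0.2467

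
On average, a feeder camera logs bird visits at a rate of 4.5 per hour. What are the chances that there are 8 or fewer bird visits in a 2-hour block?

Over the interval, μ = 4.5 × 2 = 9 (a 2-hour block = 2 hours).
P(N ≤ 8) = Σ_{j=0}^{8} e^(−μ) μ^j/j! ≈ 0.4557.

0.4557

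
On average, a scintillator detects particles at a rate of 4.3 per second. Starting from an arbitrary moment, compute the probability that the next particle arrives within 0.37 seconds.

Inter-arrival times are exponential with rate λ = 4.3 per second.
P(T ≤ 0.37) = 1 − e^(−λt) = 1 − e^(−4.3 × 0.37) = 1 − e^(−1.591) ≈ 0.7963.

0.7963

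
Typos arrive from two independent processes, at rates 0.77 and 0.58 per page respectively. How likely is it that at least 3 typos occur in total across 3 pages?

0.7691

Independent Poisson processes superpose: combined rate λ = 0.77 + 0.58 = 1.35 per page.
Over the interval, μ = 1.35 × 3 = 4.05 (3 pages).
P(N ≥ 3) = 1 − P(N ≤ 2) ≈ 0.7691.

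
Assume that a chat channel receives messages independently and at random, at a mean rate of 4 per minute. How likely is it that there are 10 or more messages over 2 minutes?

Over the interval, μ = 4 × 2 = 8 (2 minutes).
P(N ≥ 10) = 1 − P(N ≤ 9) = 1 − Σ_{j=0}^{9} e^(−μ) μ^j/j! ≈ 0.2834.

0.2834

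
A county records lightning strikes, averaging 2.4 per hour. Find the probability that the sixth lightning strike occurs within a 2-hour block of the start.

0.3490

Over the interval, μ = 2.4 × 2 = 4.8 (a 2-hour block = 2 hours).
The sixth arrival falls in the interval iff at least 6 events occur there: P(S_6 ≤ t) = P(N ≥ 6) = 1 − P(N ≤ 5) ≈ 0.3490.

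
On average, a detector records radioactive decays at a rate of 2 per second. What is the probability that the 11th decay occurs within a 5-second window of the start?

Over the interval, μ = 2 × 5 = 10 (a 5-second window = 5 seconds).
The 11th arrival falls in the interval iff at least 11 events occur there: P(S_11 ≤ t) = P(N ≥ 11) = 1 − P(N ≤ 10) ≈ 0.4170.

0.4170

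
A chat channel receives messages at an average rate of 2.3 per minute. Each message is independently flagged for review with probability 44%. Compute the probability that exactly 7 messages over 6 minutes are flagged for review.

0.1393

Thinning: the messages that are flagged for review themselves form a Poisson process with rate 0.44 × 2.3 = 1.012 per minute.
Over the interval, μ = 1.012 × 6 = 6.072 (6 minutes).
P(N = 7) = e^(−6.072) · 6.072^7/7! ≈ 0.1393.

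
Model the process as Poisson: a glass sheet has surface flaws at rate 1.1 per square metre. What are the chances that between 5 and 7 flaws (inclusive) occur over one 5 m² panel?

Over the interval, μ = 1.1 × 5 = 5.5 (a 5 m² panel = 5 square metres).
P(5 ≤ N ≤ 7) = Σ_{j=5}^{7} e^(−5.5) · 5.5^j/j! ≈ 0.4520.

0.4520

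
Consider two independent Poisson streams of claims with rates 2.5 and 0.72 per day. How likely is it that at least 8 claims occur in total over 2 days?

Independent Poisson processes superpose: combined rate λ = 2.5 + 0.72 = 3.22 per day.
Over the interval, μ = 3.22 × 2 = 6.44 (2 days).
P(N ≥ 8) = 1 − P(N ≤ 7) ≈ 0.3185.

0.3185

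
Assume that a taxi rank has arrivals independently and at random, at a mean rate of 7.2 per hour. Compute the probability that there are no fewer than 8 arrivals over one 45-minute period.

0.1783

Over the interval, μ = 7.2 × 0.75 = 5.4 (a 45-minute period = 0.75 hours).
P(N ≥ 8) = 1 − P(N ≤ 7) = 1 − Σ_{j=0}^{7} e^(−μ) μ^j/j! ≈ 0.1783.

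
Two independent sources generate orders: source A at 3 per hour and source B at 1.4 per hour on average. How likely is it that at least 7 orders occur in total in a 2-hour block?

0.7744

Independent Poisson processes superpose: combined rate λ = 3 + 1.4 = 4.4 per hour.
Over the interval, μ = 4.4 × 2 = 8.8 (a 2-hour block = 2 hours).
P(N ≥ 7) = 1 − P(N ≤ 6) ≈ 0.7744.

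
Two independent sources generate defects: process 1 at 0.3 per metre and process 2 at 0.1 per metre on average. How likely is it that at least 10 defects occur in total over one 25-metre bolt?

0.5421

Independent Poisson processes superpose: combined rate λ = 0.3 + 0.1 = 0.4 per metre.
Over the interval, μ = 0.4 × 25 = 10 (a 25-metre bolt = 25 metres).
P(N ≥ 10) = 1 − P(N ≤ 9) ≈ 0.5421.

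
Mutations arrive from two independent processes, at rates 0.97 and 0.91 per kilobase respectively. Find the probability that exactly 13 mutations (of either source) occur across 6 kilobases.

0.0970

Independent Poisson processes superpose: combined rate λ = 0.97 + 0.91 = 1.88 per kilobase.
Over the interval, μ = 1.88 × 6 = 11.28 (6 kilobases).
P(N = 13) = e^(−11.28) · 11.28^13/13! ≈ 0.0970.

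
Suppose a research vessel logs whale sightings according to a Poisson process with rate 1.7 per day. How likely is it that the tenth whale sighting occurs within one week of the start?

0.7488

Over the interval, μ = 1.7 × 7 = 11.9 (a week = 7 days).
The tenth arrival falls in the interval iff at least 10 events occur there: P(S_10 ≤ t) = P(N ≥ 10) = 1 − P(N ≤ 9) ≈ 0.7488.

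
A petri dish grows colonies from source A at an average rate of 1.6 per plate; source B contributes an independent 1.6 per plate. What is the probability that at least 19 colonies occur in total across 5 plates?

Independent Poisson processes superpose: combined rate λ = 1.6 + 1.6 = 3.2 per plate.
Over the interval, μ = 3.2 × 5 = 16 (5 plates).
P(N ≥ 19) = 1 − P(N ≤ 18) ≈ 0.2577.

0.2577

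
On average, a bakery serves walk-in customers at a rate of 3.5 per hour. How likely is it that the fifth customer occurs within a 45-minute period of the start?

0.1261

Over the interval, μ = 3.5 × 0.75 = 2.625 (a 45-minute period = 0.75 hours).
The fifth arrival falls in the interval iff at least 5 events occur there: P(S_5 ≤ t) = P(N ≥ 5) = 1 − P(N ≤ 4) ≈ 0.1261.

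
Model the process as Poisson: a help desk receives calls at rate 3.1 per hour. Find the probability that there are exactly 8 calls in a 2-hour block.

0.1099

Over the interval, μ = 3.1 × 2 = 6.2 (a 2-hour block = 2 hours).
P(N = 8) = e^(−μ) μ^8/8! = e^(−6.2) · 6.2^8/40320 ≈ 0.1099.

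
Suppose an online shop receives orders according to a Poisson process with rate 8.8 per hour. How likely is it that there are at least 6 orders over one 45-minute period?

Over the interval, μ = 8.8 × 0.75 = 6.6 (a 45-minute period = 0.75 hours).
P(N ≥ 6) = 1 − P(N ≤ 5) = 1 − Σ_{j=0}^{5} e^(−μ) μ^j/j! ≈ 0.6453.

0.6453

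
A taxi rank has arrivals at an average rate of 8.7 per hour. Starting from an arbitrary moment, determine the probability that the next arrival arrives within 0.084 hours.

0.5185

Inter-arrival times are exponential with rate λ = 8.7 per hour.
P(T ≤ 0.084) = 1 − e^(−λt) = 1 − e^(−8.7 × 0.084) = 1 − e^(−0.7308) ≈ 0.5185.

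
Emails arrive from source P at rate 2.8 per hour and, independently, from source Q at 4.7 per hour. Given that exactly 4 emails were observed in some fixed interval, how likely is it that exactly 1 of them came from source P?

Given the total, each event is independently from source P with probability p = λ_P/(λ_P+λ_Q) = 2.8/7.5 ≈ 0.3733.
So K ~ Binomial(4, 2.8/7.5): P(K = 1) = C(4,1) · (2.8/7.5)^1 · (4.7/7.5)^3 ≈ 0.3675.

0.3675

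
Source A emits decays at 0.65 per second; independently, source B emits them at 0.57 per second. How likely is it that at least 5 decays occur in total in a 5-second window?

0.7281

Independent Poisson processes superpose: combined rate λ = 0.65 + 0.57 = 1.22 per second.
Over the interval, μ = 1.22 × 5 = 6.1 (a 5-second window = 5 seconds).
P(N ≥ 5) = 1 − P(N ≤ 4) ≈ 0.7281.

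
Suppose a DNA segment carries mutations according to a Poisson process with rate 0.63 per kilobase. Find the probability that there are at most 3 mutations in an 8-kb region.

Over the interval, μ = 0.63 × 8 = 5.04 (an 8-kb region = 8 kilobases).
P(N ≤ 3) = Σ_{j=0}^{3} e^(−μ) μ^j/j! ≈ 0.2595.

0.2595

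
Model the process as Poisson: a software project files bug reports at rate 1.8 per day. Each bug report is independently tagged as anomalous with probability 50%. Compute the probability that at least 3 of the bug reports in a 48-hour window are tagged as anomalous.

0.2694

Thinning: the bug reports that are tagged as anomalous themselves form a Poisson process with rate 0.5 × 1.8 = 0.9 per day.
Over the interval, μ = 0.9 × 2 = 1.8 (a 48-hour window = 2 days).
P(N ≥ 3) = 1 − P(N ≤ 2) ≈ 0.2694.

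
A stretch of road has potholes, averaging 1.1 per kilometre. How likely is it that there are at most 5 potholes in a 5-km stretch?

0.5289

Over the interval, μ = 1.1 × 5 = 5.5 (a 5-km stretch = 5 kilometres).
P(N ≤ 5) = Σ_{j=0}^{5} e^(−μ) μ^j/j! ≈ 0.5289.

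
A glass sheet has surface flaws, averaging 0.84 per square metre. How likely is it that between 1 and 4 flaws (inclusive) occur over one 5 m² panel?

Over the interval, μ = 0.84 × 5 = 4.2 (a 5 m² panel = 5 square metres).
P(1 ≤ N ≤ 4) = Σ_{j=1}^{4} e^(−4.2) · 4.2^j/j! ≈ 0.5748.

0.5748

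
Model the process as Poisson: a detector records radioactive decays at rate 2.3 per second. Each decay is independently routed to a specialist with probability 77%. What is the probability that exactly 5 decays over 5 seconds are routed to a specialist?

Thinning: the decays that are routed to a specialist themselves form a Poisson process with rate 0.77 × 2.3 = 1.771 per second.
Over the interval, μ = 1.771 × 5 = 8.855 (5 seconds).
P(N = 5) = e^(−8.855) · 8.855^5/5! ≈ 0.0647.

0.0647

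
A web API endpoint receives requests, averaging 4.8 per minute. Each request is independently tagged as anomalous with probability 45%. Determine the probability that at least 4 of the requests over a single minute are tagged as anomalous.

0.1728

Thinning: the requests that are tagged as anomalous themselves form a Poisson process with rate 0.45 × 4.8 = 2.16 per minute.
So μ = 2.16.
P(N ≥ 4) = 1 − P(N ≤ 3) ≈ 0.1728.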